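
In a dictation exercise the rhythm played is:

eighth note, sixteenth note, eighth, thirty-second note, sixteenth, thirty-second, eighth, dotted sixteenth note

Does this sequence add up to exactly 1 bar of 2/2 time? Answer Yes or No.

No

One bar of 2/2 = 32 thirty-second notes.
Each duration in thirty-second notes: eighth note = 4; sixteenth note = 2; eighth = 4; thirty-second note = 1; sixteenth = 2; thirty-second = 1; eighth = 4; dotted sixteenth note = 3.
Sum: 4 + 2 + 4 + 1 + 2 + 1 + 4 + 3 = 21.
21 falls short of 32, so the answer is No.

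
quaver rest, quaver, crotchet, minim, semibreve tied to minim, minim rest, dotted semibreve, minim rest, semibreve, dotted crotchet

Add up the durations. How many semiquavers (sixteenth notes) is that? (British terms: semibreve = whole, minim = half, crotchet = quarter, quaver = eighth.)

102

Each duration in sixteenth notes: quaver rest = 2; quaver = 2; crotchet = 4; minim = 8; semibreve tied to minim (semibreve + minim) = 24; minim rest = 8; dotted semibreve = 24; minim rest = 8; semibreve = 16; dotted crotchet = 6.
Altogether 2 + 2 + 4 + 8 + 24 + 8 + 24 + 8 + 16 + 6 = 102 sixteenth notes.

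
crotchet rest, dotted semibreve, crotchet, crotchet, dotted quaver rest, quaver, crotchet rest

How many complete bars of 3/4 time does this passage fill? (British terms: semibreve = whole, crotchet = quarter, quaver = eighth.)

3

One bar of 3/4 = 12 sixteenth notes.
In sixteenth notes: crotchet rest = 4; dotted semibreve = 24; crotchet = 4; crotchet = 4; dotted quaver rest = 3; quaver = 2; crotchet rest = 4.
Adding: 4 + 24 + 4 + 4 + 3 + 2 + 4 = 45.
45 ÷ 12 = 3 complete bars with 9 left over.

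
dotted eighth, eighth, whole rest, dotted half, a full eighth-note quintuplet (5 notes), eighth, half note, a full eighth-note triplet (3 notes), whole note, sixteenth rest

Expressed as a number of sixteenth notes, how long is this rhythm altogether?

Express everything in sixteenth notes: dotted eighth = 3; eighth = 2; whole rest = 16; dotted half = 12; a full eighth-note quintuplet (5 notes) (five quintuplet eighths span one half) = 8; eighth = 2; half note = 8; a full eighth-note triplet (3 notes) (three triplet eighths span one quarter) = 4; whole note = 16; sixteenth rest = 1.
Total: 3 + 2 + 16 + 12 + 8 + 2 + 8 + 4 + 16 + 1 = 72 sixteenth notes.

72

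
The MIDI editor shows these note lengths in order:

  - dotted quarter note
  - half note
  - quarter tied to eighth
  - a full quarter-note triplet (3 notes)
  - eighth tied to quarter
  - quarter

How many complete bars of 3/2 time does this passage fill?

One bar of 3/2 = 12 eighth notes.
Each duration in eighth notes: dotted quarter note = 3; half note = 4; quarter tied to eighth (quarter + eighth) = 3; a full quarter-note triplet (3 notes) (three triplet quarters span one half) = 4; eighth tied to quarter (eighth + quarter) = 3; quarter = 2.
Sum: 3 + 4 + 3 + 4 + 3 + 2 = 19.
19 ÷ 12 = 1 complete bar with 7 left over.

1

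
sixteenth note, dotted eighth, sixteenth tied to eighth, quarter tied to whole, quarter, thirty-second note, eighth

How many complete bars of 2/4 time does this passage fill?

4

One bar of 2/4 = 16 thirty-second notes.
In thirty-second notes: sixteenth note = 2; dotted eighth = 6; sixteenth tied to eighth (sixteenth + eighth) = 6; quarter tied to whole (quarter + whole) = 40; quarter = 8; thirty-second note = 1; eighth = 4.
Adding: 2 + 6 + 6 + 40 + 8 + 1 + 4 = 67.
67 ÷ 16 = 4 complete bars with 3 left over.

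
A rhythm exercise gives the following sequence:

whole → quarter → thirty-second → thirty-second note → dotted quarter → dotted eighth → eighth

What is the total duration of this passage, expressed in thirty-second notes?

64

Express everything in thirty-second notes: whole = 32; quarter = 8; thirty-second = 1; thirty-second note = 1; dotted quarter = 12; dotted eighth = 6; eighth = 4.
Sum: 32 + 8 + 1 + 1 + 12 + 6 + 4 = 64 thirty-second notes.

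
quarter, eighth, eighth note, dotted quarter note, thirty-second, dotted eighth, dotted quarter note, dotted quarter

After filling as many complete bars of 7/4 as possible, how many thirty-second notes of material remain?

One bar of 7/4 = 56 thirty-second notes.
Convert each value to thirty-second notes: quarter = 8; eighth = 4; eighth note = 4; dotted quarter note = 12; thirty-second = 1; dotted eighth = 6; dotted quarter note = 12; dotted quarter = 12.
Sum: 8 + 4 + 4 + 12 + 1 + 6 + 12 + 12 = 59.
59 ÷ 56 = 1 complete bar with 3 thirty-second notes remaining.

3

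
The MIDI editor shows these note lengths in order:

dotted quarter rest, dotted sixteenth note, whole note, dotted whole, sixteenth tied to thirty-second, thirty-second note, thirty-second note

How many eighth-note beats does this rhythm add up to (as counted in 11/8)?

One eighth-note beat = 4 thirty-second notes.
Each duration in thirty-second notes: dotted quarter rest = 12; dotted sixteenth note = 3; whole note = 32; dotted whole = 48; sixteenth tied to thirty-second (sixteenth + thirty-second) = 3; thirty-second note = 1; thirty-second note = 1.
Sum: 12 + 3 + 32 + 48 + 3 + 1 + 1 = 100.
100 ÷ 4 = 25 beats.

25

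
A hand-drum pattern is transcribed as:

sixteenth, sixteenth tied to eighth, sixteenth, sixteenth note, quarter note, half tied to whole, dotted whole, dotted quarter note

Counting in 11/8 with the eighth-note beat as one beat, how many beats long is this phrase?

One eighth-note beat = 2 sixteenth notes.
Each duration in sixteenth notes: sixteenth = 1; sixteenth tied to eighth (sixteenth + eighth) = 3; sixteenth = 1; sixteenth note = 1; quarter note = 4; half tied to whole (half + whole) = 24; dotted whole = 24; dotted quarter note = 6.
Total: 1 + 3 + 1 + 1 + 4 + 24 + 24 + 6 = 64.
64 ÷ 2 = 32 beats.

32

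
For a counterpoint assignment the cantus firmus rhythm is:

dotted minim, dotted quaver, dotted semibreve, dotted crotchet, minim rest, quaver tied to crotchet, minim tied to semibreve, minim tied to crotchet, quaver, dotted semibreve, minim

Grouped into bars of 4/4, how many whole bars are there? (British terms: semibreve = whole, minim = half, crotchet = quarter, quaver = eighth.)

8

One bar of 4/4 = 16 sixteenth notes.
Express everything in sixteenth notes: dotted minim = 12; dotted quaver = 3; dotted semibreve = 24; dotted crotchet = 6; minim rest = 8; quaver tied to crotchet (quaver + crotchet) = 6; minim tied to semibreve (minim + semibreve) = 24; minim tied to crotchet (minim + crotchet) = 12; quaver = 2; dotted semibreve = 24; minim = 8.
Altogether 12 + 3 + 24 + 6 + 8 + 6 + 24 + 12 + 2 + 24 + 8 = 129.
129 ÷ 16 = 8 complete bars with 1 left over.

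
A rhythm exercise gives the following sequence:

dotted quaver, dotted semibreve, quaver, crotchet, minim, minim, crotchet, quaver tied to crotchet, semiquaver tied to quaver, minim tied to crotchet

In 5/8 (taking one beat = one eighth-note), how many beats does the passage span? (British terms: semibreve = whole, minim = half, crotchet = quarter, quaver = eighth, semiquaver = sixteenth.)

One eighth-note beat = 2 sixteenth notes.
In sixteenth notes: dotted quaver = 3; dotted semibreve = 24; quaver = 2; crotchet = 4; minim = 8; minim = 8; crotchet = 4; quaver tied to crotchet (quaver + crotchet) = 6; semiquaver tied to quaver (semiquaver + quaver) = 3; minim tied to crotchet (minim + crotchet) = 12.
Total: 3 + 24 + 2 + 4 + 8 + 8 + 4 + 6 + 3 + 12 = 74.
74 ÷ 2 = 37 beats.

37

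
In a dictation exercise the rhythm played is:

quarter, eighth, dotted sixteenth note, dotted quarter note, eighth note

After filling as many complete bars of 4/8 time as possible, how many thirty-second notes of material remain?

15

One bar of 4/8 = 16 thirty-second notes.
Express everything in thirty-second notes: quarter = 8; eighth = 4; dotted sixteenth note = 3; dotted quarter note = 12; eighth note = 4.
Altogether 8 + 4 + 3 + 12 + 4 = 31.
31 ÷ 16 = 1 complete bar with 15 thirty-second notes remaining.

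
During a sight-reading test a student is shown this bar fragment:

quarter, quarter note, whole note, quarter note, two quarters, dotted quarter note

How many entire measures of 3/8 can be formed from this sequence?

One bar of 3/8 = 3 eighth notes.
Express everything in eighth notes: quarter = 2; quarter note = 2; whole note = 8; quarter note = 2; quarter = 2; quarter = 2; dotted quarter note = 3.
Adding: 2 + 2 + 8 + 2 + 2 + 2 + 3 = 21.
21 ÷ 3 = 7 complete bars with 0 left over.

7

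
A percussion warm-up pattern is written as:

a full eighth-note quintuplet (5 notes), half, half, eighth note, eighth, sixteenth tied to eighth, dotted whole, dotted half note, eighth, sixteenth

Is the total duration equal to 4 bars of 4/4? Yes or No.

No

One bar of 4/4 = 16 sixteenth notes, so 4 bars = 64.
Working in sixteenth notes: a full eighth-note quintuplet (5 notes) (five quintuplet eighths span one half) = 8; half = 8; half = 8; eighth note = 2; eighth = 2; sixteenth tied to eighth (sixteenth + eighth) = 3; dotted whole = 24; dotted half note = 12; eighth = 2; sixteenth = 1.
Total: 8 + 8 + 8 + 2 + 2 + 3 + 24 + 12 + 2 + 1 = 70.
70 exceeds 64, so the answer is No.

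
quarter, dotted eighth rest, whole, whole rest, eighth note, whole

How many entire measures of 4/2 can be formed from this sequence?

1

One bar of 4/2 = 32 sixteenth notes.
Express everything in sixteenth notes: quarter = 4; dotted eighth rest = 3; whole = 16; whole rest = 16; eighth note = 2; whole = 16.
Altogether 4 + 3 + 16 + 16 + 2 + 16 = 57.
57 ÷ 32 = 1 complete bar with 25 left over.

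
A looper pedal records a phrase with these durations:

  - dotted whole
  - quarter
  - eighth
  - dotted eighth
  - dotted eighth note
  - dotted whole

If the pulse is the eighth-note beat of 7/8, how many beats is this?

One eighth-note beat = 2 sixteenth notes.
Convert each value to sixteenth notes: dotted whole = 24; quarter = 4; eighth = 2; dotted eighth = 3; dotted eighth note = 3; dotted whole = 24.
Altogether 24 + 4 + 2 + 3 + 3 + 24 = 60.
60 ÷ 2 = 30 beats.

30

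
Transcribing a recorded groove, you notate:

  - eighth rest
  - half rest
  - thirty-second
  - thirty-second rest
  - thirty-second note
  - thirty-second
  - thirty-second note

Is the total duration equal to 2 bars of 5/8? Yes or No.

One bar of 5/8 = 20 thirty-second notes, so 2 bars = 40.
Convert each value to thirty-second notes: eighth rest = 4; half rest = 16; thirty-second = 1; thirty-second rest = 1; thirty-second note = 1; thirty-second = 1; thirty-second note = 1.
Adding: 4 + 16 + 1 + 1 + 1 + 1 + 1 = 25.
25 falls short of 40, so the answer is No.

No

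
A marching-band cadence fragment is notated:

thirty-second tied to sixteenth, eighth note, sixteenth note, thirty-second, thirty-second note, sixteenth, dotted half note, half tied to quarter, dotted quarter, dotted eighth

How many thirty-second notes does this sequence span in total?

Express everything in thirty-second notes: thirty-second tied to sixteenth (thirty-second + sixteenth) = 3; eighth note = 4; sixteenth note = 2; thirty-second = 1; thirty-second note = 1; sixteenth = 2; dotted half note = 24; half tied to quarter (half + quarter) = 24; dotted quarter = 12; dotted eighth = 6.
Total: 3 + 4 + 2 + 1 + 1 + 2 + 24 + 24 + 12 + 6 = 79 thirty-second notes.

79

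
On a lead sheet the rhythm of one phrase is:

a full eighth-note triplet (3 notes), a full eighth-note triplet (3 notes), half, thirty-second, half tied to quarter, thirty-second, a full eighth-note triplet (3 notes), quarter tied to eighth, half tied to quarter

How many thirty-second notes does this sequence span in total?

Convert each value to thirty-second notes: a full eighth-note triplet (3 notes) (three triplet eighths span one quarter) = 8; a full eighth-note triplet (3 notes) (three triplet eighths span one quarter) = 8; half = 16; thirty-second = 1; half tied to quarter (half + quarter) = 24; thirty-second = 1; a full eighth-note triplet (3 notes) (three triplet eighths span one quarter) = 8; quarter tied to eighth (quarter + eighth) = 12; half tied to quarter (half + quarter) = 24.
Adding: 8 + 8 + 16 + 1 + 24 + 1 + 8 + 12 + 24 = 102 thirty-second notes.

102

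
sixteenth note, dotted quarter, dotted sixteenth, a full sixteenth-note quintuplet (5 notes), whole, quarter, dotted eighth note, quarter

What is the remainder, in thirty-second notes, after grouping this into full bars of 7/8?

One bar of 7/8 = 28 thirty-second notes.
In thirty-second notes: sixteenth note = 2; dotted quarter = 12; dotted sixteenth = 3; a full sixteenth-note quintuplet (5 notes) (five quintuplet sixteenths span one quarter) = 8; whole = 32; quarter = 8; dotted eighth note = 6; quarter = 8.
Adding: 2 + 12 + 3 + 8 + 32 + 8 + 6 + 8 = 79.
79 ÷ 28 = 2 complete bars with 23 thirty-second notes remaining.

23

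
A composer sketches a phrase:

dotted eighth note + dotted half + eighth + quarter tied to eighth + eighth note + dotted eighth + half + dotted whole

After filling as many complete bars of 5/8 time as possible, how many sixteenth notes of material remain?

One bar of 5/8 = 10 sixteenth notes.
Each duration in sixteenth notes: dotted eighth note = 3; dotted half = 12; eighth = 2; quarter tied to eighth (quarter + eighth) = 6; eighth note = 2; dotted eighth = 3; half = 8; dotted whole = 24.
Altogether 3 + 12 + 2 + 6 + 2 + 3 + 8 + 24 = 60.
60 ÷ 10 = 6 complete bars with 0 sixteenth notes remaining.

0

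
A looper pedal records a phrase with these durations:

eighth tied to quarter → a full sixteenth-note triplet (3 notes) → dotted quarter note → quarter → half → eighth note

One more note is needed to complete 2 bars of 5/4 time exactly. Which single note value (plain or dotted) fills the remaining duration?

dotted half note

2 bars of 5/4 = 20 eighth notes.
Express everything in eighth notes: eighth tied to quarter (eighth + quarter) = 3; a full sixteenth-note triplet (3 notes) (three triplet sixteenths span one eighth) = 1; dotted quarter note = 3; quarter = 2; half = 4; eighth note = 1.
Total: 3 + 1 + 3 + 2 + 4 + 1 = 14.
Remaining: 20 − 14 = 6 eighth notes, which is a dotted half note.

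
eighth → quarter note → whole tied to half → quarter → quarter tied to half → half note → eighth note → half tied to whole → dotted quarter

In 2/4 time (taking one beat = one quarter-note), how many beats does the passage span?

21.5

One quarter-note beat = 2 eighth notes.
Working in eighth notes: eighth = 1; quarter note = 2; whole tied to half (whole + half) = 12; quarter = 2; quarter tied to half (quarter + half) = 6; half note = 4; eighth note = 1; half tied to whole (half + whole) = 12; dotted quarter = 3.
Sum: 1 + 2 + 12 + 2 + 6 + 4 + 1 + 12 + 3 = 43.
43 ÷ 2 = 21.5 beats.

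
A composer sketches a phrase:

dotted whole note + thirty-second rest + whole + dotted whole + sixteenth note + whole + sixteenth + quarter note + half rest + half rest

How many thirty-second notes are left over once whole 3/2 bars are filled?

13

One bar of 3/2 = 48 thirty-second notes.
Convert each value to thirty-second notes: dotted whole note = 48; thirty-second rest = 1; whole = 32; dotted whole = 48; sixteenth note = 2; whole = 32; sixteenth = 2; quarter note = 8; half rest = 16; half rest = 16.
Adding: 48 + 1 + 32 + 48 + 2 + 32 + 2 + 8 + 16 + 16 = 205.
205 ÷ 48 = 4 complete bars with 13 thirty-second notes remaining.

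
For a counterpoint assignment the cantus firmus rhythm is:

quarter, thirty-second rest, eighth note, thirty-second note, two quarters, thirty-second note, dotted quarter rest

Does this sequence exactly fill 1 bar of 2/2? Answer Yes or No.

No

One bar of 2/2 = 32 thirty-second notes.
In thirty-second notes: quarter = 8; thirty-second rest = 1; eighth note = 4; thirty-second note = 1; quarter = 8; quarter = 8; thirty-second note = 1; dotted quarter rest = 12.
Sum: 8 + 1 + 4 + 1 + 8 + 8 + 1 + 12 = 43.
43 exceeds 32, so the answer is No.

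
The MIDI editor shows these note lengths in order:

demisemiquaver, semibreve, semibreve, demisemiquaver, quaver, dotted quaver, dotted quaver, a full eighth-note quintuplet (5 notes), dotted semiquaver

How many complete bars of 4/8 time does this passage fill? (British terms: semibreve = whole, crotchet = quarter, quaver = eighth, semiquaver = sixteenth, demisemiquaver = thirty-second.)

6

One bar of 4/8 = 16 thirty-second notes.
In thirty-second notes: demisemiquaver = 1; semibreve = 32; semibreve = 32; demisemiquaver = 1; quaver = 4; dotted quaver = 6; dotted quaver = 6; a full eighth-note quintuplet (5 notes) (five quintuplet eighths span one half) = 16; dotted semiquaver = 3.
Adding: 1 + 32 + 32 + 1 + 4 + 6 + 6 + 16 + 3 = 101.
101 ÷ 16 = 6 complete bars with 5 left over.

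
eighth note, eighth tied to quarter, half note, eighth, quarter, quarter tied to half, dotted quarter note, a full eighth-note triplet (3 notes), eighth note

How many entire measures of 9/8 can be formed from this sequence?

2

One bar of 9/8 = 9 eighth notes.
Express everything in eighth notes: eighth note = 1; eighth tied to quarter (eighth + quarter) = 3; half note = 4; eighth = 1; quarter = 2; quarter tied to half (quarter + half) = 6; dotted quarter note = 3; a full eighth-note triplet (3 notes) (three triplet eighths span one quarter) = 2; eighth note = 1.
Total: 1 + 3 + 4 + 1 + 2 + 6 + 3 + 2 + 1 = 23.
23 ÷ 9 = 2 complete bars with 5 left over.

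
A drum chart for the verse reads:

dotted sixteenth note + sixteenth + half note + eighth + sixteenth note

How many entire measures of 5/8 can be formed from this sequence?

One bar of 5/8 = 20 thirty-second notes.
Express everything in thirty-second notes: dotted sixteenth note = 3; sixteenth = 2; half note = 16; eighth = 4; sixteenth note = 2.
Sum: 3 + 2 + 16 + 4 + 2 = 27.
27 ÷ 20 = 1 complete bar with 7 left over.

1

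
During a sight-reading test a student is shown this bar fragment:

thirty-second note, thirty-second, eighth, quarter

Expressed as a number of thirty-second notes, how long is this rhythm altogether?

14

Express everything in thirty-second notes: thirty-second note = 1; thirty-second = 1; eighth = 4; quarter = 8.
Total: 1 + 1 + 4 + 8 = 14 thirty-second notes.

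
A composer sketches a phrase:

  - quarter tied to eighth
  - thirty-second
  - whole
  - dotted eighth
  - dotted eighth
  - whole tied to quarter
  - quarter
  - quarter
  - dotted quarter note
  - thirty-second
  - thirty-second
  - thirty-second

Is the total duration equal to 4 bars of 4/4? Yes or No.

One bar of 4/4 = 32 thirty-second notes, so 4 bars = 128.
Working in thirty-second notes: quarter tied to eighth (quarter + eighth) = 12; thirty-second = 1; whole = 32; dotted eighth = 6; dotted eighth = 6; whole tied to quarter (whole + quarter) = 40; quarter = 8; quarter = 8; dotted quarter note = 12; thirty-second = 1; thirty-second = 1; thirty-second = 1.
Total: 12 + 1 + 32 + 6 + 6 + 40 + 8 + 8 + 12 + 1 + 1 + 1 = 128.
128 equals 128, so the answer is Yes.

Yes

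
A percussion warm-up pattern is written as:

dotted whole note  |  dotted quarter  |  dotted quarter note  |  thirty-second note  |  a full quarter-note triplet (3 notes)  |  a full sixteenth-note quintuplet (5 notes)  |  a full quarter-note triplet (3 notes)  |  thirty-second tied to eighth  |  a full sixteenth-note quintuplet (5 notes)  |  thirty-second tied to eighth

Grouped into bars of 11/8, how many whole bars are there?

2

One bar of 11/8 = 44 thirty-second notes.
Express everything in thirty-second notes: dotted whole note = 48; dotted quarter = 12; dotted quarter note = 12; thirty-second note = 1; a full quarter-note triplet (3 notes) (three triplet quarters span one half) = 16; a full sixteenth-note quintuplet (5 notes) (five quintuplet sixteenths span one quarter) = 8; a full quarter-note triplet (3 notes) (three triplet quarters span one half) = 16; thirty-second tied to eighth (thirty-second + eighth) = 5; a full sixteenth-note quintuplet (5 notes) (five quintuplet sixteenths span one quarter) = 8; thirty-second tied to eighth (thirty-second + eighth) = 5.
Altogether 48 + 12 + 12 + 1 + 16 + 8 + 16 + 5 + 8 + 5 = 131.
131 ÷ 44 = 2 complete bars with 43 left over.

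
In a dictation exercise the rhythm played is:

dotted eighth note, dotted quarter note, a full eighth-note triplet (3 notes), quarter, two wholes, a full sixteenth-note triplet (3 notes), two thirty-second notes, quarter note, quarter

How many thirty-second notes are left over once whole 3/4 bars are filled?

0

One bar of 3/4 = 24 thirty-second notes.
Convert each value to thirty-second notes: dotted eighth note = 6; dotted quarter note = 12; a full eighth-note triplet (3 notes) (three triplet eighths span one quarter) = 8; quarter = 8; whole = 32; whole = 32; a full sixteenth-note triplet (3 notes) (three triplet sixteenths span one eighth) = 4; thirty-second note = 1; thirty-second note = 1; quarter note = 8; quarter = 8.
Adding: 6 + 12 + 8 + 8 + 32 + 32 + 4 + 1 + 1 + 8 + 8 = 120.
120 ÷ 24 = 5 complete bars with 0 thirty-second notes remaining.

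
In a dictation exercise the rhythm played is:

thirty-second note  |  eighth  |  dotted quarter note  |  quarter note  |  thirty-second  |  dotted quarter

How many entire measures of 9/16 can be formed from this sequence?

2

One bar of 9/16 = 18 thirty-second notes.
Each duration in thirty-second notes: thirty-second note = 1; eighth = 4; dotted quarter note = 12; quarter note = 8; thirty-second = 1; dotted quarter = 12.
Altogether 1 + 4 + 12 + 8 + 1 + 12 = 38.
38 ÷ 18 = 2 complete bars with 2 left over.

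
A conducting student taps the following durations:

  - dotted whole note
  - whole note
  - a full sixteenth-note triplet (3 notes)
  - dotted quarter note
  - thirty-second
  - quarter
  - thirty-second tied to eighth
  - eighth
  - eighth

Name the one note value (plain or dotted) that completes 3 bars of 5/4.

sixteenth note

3 bars of 5/4 = 120 thirty-second notes.
Working in thirty-second notes: dotted whole note = 48; whole note = 32; a full sixteenth-note triplet (3 notes) (three triplet sixteenths span one eighth) = 4; dotted quarter note = 12; thirty-second = 1; quarter = 8; thirty-second tied to eighth (thirty-second + eighth) = 5; eighth = 4; eighth = 4.
Total: 48 + 32 + 4 + 12 + 1 + 8 + 5 + 4 + 4 = 118.
Remaining: 120 − 118 = 2 thirty-second notes, which is a sixteenth note.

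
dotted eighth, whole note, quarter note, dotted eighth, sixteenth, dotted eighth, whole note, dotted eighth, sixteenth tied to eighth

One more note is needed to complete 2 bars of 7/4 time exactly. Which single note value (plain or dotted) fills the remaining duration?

2 bars of 7/4 = 56 sixteenth notes.
Convert each value to sixteenth notes: dotted eighth = 3; whole note = 16; quarter note = 4; dotted eighth = 3; sixteenth = 1; dotted eighth = 3; whole note = 16; dotted eighth = 3; sixteenth tied to eighth (sixteenth + eighth) = 3.
Total: 3 + 16 + 4 + 3 + 1 + 3 + 16 + 3 + 3 = 52.
Remaining: 56 − 52 = 4 sixteenth notes, which is a quarter note.

quarter note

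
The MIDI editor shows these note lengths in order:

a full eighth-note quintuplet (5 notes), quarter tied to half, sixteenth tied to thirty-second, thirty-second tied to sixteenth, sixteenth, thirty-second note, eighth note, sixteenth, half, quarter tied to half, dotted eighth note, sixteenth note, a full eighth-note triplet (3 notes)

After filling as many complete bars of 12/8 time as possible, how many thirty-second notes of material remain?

15

One bar of 12/8 = 48 thirty-second notes.
Convert each value to thirty-second notes: a full eighth-note quintuplet (5 notes) (five quintuplet eighths span one half) = 16; quarter tied to half (quarter + half) = 24; sixteenth tied to thirty-second (sixteenth + thirty-second) = 3; thirty-second tied to sixteenth (thirty-second + sixteenth) = 3; sixteenth = 2; thirty-second note = 1; eighth note = 4; sixteenth = 2; half = 16; quarter tied to half (quarter + half) = 24; dotted eighth note = 6; sixteenth note = 2; a full eighth-note triplet (3 notes) (three triplet eighths span one quarter) = 8.
Total: 16 + 24 + 3 + 3 + 2 + 1 + 4 + 2 + 16 + 24 + 6 + 2 + 8 = 111.
111 ÷ 48 = 2 complete bars with 15 thirty-second notes remaining.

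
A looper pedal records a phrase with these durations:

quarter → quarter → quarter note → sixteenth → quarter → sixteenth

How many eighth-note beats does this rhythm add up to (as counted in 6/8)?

One eighth-note beat = 2 sixteenth notes.
In sixteenth notes: quarter = 4; quarter = 4; quarter note = 4; sixteenth = 1; quarter = 4; sixteenth = 1.
Total: 4 + 4 + 4 + 1 + 4 + 1 = 18.
18 ÷ 2 = 9 beats.

9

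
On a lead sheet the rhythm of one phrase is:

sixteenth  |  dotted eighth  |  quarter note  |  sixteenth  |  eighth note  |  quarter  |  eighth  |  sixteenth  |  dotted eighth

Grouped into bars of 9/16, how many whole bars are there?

One bar of 9/16 = 9 sixteenth notes.
In sixteenth notes: sixteenth = 1; dotted eighth = 3; quarter note = 4; sixteenth = 1; eighth note = 2; quarter = 4; eighth = 2; sixteenth = 1; dotted eighth = 3.
Sum: 1 + 3 + 4 + 1 + 2 + 4 + 2 + 1 + 3 = 21.
21 ÷ 9 = 2 complete bars with 3 left over.

2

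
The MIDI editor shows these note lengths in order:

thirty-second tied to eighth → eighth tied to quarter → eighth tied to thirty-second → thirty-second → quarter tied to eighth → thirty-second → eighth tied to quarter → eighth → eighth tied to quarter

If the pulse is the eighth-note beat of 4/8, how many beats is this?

One eighth-note beat = 4 thirty-second notes.
Each duration in thirty-second notes: thirty-second tied to eighth (thirty-second + eighth) = 5; eighth tied to quarter (eighth + quarter) = 12; eighth tied to thirty-second (eighth + thirty-second) = 5; thirty-second = 1; quarter tied to eighth (quarter + eighth) = 12; thirty-second = 1; eighth tied to quarter (eighth + quarter) = 12; eighth = 4; eighth tied to quarter (eighth + quarter) = 12.
Sum: 5 + 12 + 5 + 1 + 12 + 1 + 12 + 4 + 12 = 64.
64 ÷ 4 = 16 beats.

16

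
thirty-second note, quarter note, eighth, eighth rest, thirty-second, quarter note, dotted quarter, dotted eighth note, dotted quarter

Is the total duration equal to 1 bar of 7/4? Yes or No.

Yes

One bar of 7/4 = 56 thirty-second notes.
Express everything in thirty-second notes: thirty-second note = 1; quarter note = 8; eighth = 4; eighth rest = 4; thirty-second = 1; quarter note = 8; dotted quarter = 12; dotted eighth note = 6; dotted quarter = 12.
Altogether 1 + 8 + 4 + 4 + 1 + 8 + 12 + 6 + 12 = 56.
56 equals 56, so the answer is Yes.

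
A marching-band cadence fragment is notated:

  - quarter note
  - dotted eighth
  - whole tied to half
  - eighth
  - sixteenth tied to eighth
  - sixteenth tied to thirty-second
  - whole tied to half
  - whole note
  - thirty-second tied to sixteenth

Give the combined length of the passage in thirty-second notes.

Convert each value to thirty-second notes: quarter note = 8; dotted eighth = 6; whole tied to half (whole + half) = 48; eighth = 4; sixteenth tied to eighth (sixteenth + eighth) = 6; sixteenth tied to thirty-second (sixteenth + thirty-second) = 3; whole tied to half (whole + half) = 48; whole note = 32; thirty-second tied to sixteenth (thirty-second + sixteenth) = 3.
Altogether 8 + 6 + 48 + 4 + 6 + 3 + 48 + 32 + 3 = 158 thirty-second notes.

158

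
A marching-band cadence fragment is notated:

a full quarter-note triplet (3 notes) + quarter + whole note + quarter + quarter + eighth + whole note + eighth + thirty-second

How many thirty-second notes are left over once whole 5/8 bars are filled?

13

One bar of 5/8 = 20 thirty-second notes.
Each duration in thirty-second notes: a full quarter-note triplet (3 notes) (three triplet quarters span one half) = 16; quarter = 8; whole note = 32; quarter = 8; quarter = 8; eighth = 4; whole note = 32; eighth = 4; thirty-second = 1.
Sum: 16 + 8 + 32 + 8 + 8 + 4 + 32 + 4 + 1 = 113.
113 ÷ 20 = 5 complete bars with 13 thirty-second notes remaining.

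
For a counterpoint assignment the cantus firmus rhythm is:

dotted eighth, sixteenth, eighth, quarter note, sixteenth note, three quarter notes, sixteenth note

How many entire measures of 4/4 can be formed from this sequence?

1

One bar of 4/4 = 16 sixteenth notes.
Working in sixteenth notes: dotted eighth = 3; sixteenth = 1; eighth = 2; quarter note = 4; sixteenth note = 1; quarter note = 4; quarter note = 4; quarter note = 4; sixteenth note = 1.
Adding: 3 + 1 + 2 + 4 + 1 + 4 + 4 + 4 + 1 = 24.
24 ÷ 16 = 1 complete bar with 8 left over.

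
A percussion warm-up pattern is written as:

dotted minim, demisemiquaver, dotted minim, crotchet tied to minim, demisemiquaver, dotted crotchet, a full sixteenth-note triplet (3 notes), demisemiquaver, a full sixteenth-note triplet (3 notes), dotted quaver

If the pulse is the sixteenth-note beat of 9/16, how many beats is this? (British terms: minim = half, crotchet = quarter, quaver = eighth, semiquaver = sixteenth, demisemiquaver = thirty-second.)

One sixteenth-note beat = 2 thirty-second notes.
Working in thirty-second notes: dotted minim = 24; demisemiquaver = 1; dotted minim = 24; crotchet tied to minim (crotchet + minim) = 24; demisemiquaver = 1; dotted crotchet = 12; a full sixteenth-note triplet (3 notes) (three triplet sixteenths span one eighth) = 4; demisemiquaver = 1; a full sixteenth-note triplet (3 notes) (three triplet sixteenths span one eighth) = 4; dotted quaver = 6.
Sum: 24 + 1 + 24 + 24 + 1 + 12 + 4 + 1 + 4 + 6 = 101.
101 ÷ 2 = 50.5 beats.

50.5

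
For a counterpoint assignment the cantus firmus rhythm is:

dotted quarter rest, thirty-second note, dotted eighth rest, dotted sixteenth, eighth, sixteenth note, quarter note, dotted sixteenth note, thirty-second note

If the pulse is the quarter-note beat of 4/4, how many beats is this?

One quarter-note beat = 8 thirty-second notes.
Working in thirty-second notes: dotted quarter rest = 12; thirty-second note = 1; dotted eighth rest = 6; dotted sixteenth = 3; eighth = 4; sixteenth note = 2; quarter note = 8; dotted sixteenth note = 3; thirty-second note = 1.
Total: 12 + 1 + 6 + 3 + 4 + 2 + 8 + 3 + 1 = 40.
40 ÷ 8 = 5 beats.

5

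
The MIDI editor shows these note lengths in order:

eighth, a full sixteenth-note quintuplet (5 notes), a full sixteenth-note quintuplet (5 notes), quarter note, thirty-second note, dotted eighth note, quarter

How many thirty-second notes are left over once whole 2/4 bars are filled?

11

One bar of 2/4 = 16 thirty-second notes.
In thirty-second notes: eighth = 4; a full sixteenth-note quintuplet (5 notes) (five quintuplet sixteenths span one quarter) = 8; a full sixteenth-note quintuplet (5 notes) (five quintuplet sixteenths span one quarter) = 8; quarter note = 8; thirty-second note = 1; dotted eighth note = 6; quarter = 8.
Total: 4 + 8 + 8 + 8 + 1 + 6 + 8 = 43.
43 ÷ 16 = 2 complete bars with 11 thirty-second notes remaining.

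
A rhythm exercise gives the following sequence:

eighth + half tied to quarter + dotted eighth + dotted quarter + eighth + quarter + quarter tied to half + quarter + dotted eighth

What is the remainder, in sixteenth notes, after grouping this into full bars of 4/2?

One bar of 4/2 = 32 sixteenth notes.
Working in sixteenth notes: eighth = 2; half tied to quarter (half + quarter) = 12; dotted eighth = 3; dotted quarter = 6; eighth = 2; quarter = 4; quarter tied to half (quarter + half) = 12; quarter = 4; dotted eighth = 3.
Altogether 2 + 12 + 3 + 6 + 2 + 4 + 12 + 4 + 3 = 48.
48 ÷ 32 = 1 complete bar with 16 sixteenth notes remaining.

16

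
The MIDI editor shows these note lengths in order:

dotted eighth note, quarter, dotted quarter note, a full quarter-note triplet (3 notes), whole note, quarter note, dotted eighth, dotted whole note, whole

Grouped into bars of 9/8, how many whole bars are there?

4

One bar of 9/8 = 18 sixteenth notes.
Working in sixteenth notes: dotted eighth note = 3; quarter = 4; dotted quarter note = 6; a full quarter-note triplet (3 notes) (three triplet quarters span one half) = 8; whole note = 16; quarter note = 4; dotted eighth = 3; dotted whole note = 24; whole = 16.
Total: 3 + 4 + 6 + 8 + 16 + 4 + 3 + 24 + 16 = 84.
84 ÷ 18 = 4 complete bars with 12 left over.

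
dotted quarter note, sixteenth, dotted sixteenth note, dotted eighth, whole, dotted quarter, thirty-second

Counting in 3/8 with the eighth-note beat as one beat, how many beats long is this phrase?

17

One eighth-note beat = 4 thirty-second notes.
Each duration in thirty-second notes: dotted quarter note = 12; sixteenth = 2; dotted sixteenth note = 3; dotted eighth = 6; whole = 32; dotted quarter = 12; thirty-second = 1.
Sum: 12 + 2 + 3 + 6 + 32 + 12 + 1 = 68.
68 ÷ 4 = 17 beats.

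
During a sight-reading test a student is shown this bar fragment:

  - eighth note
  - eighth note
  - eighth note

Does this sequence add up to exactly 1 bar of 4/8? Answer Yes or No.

No

One bar of 4/8 = 4 eighth notes.
Working in eighth notes: eighth note = 1; eighth note = 1; eighth note = 1.
Sum: 1 + 1 + 1 = 3.
3 falls short of 4, so the answer is No.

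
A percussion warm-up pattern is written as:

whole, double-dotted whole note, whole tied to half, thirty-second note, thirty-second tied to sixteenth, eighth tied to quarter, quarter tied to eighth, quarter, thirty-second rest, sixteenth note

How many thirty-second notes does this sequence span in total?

175

Working in thirty-second notes: whole = 32; double-dotted whole note = 56; whole tied to half (whole + half) = 48; thirty-second note = 1; thirty-second tied to sixteenth (thirty-second + sixteenth) = 3; eighth tied to quarter (eighth + quarter) = 12; quarter tied to eighth (quarter + eighth) = 12; quarter = 8; thirty-second rest = 1; sixteenth note = 2.
Altogether 32 + 56 + 48 + 1 + 3 + 12 + 12 + 8 + 1 + 2 = 175 thirty-second notes.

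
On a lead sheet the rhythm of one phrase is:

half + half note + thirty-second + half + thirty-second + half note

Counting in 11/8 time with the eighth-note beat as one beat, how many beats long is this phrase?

16.5

One eighth-note beat = 4 thirty-second notes.
Express everything in thirty-second notes: half = 16; half note = 16; thirty-second = 1; half = 16; thirty-second = 1; half note = 16.
Sum: 16 + 16 + 1 + 16 + 1 + 16 = 66.
66 ÷ 4 = 16.5 beats.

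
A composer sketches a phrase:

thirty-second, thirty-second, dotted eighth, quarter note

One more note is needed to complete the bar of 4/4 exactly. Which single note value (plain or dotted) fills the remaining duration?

half note

The bar of 4/4 = 32 thirty-second notes.
In thirty-second notes: thirty-second = 1; thirty-second = 1; dotted eighth = 6; quarter note = 8.
Adding: 1 + 1 + 6 + 8 = 16.
Remaining: 32 − 16 = 16 thirty-second notes, which is a half note.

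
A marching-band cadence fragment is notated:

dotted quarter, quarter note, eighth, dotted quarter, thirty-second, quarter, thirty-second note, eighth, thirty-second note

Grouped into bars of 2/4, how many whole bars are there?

One bar of 2/4 = 16 thirty-second notes.
In thirty-second notes: dotted quarter = 12; quarter note = 8; eighth = 4; dotted quarter = 12; thirty-second = 1; quarter = 8; thirty-second note = 1; eighth = 4; thirty-second note = 1.
Altogether 12 + 8 + 4 + 12 + 1 + 8 + 1 + 4 + 1 = 51.
51 ÷ 16 = 3 complete bars with 3 left over.

3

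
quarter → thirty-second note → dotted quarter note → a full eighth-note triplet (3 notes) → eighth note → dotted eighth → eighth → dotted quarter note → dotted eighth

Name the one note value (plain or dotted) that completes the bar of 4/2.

dotted sixteenth note

The bar of 4/2 = 64 thirty-second notes.
Convert each value to thirty-second notes: quarter = 8; thirty-second note = 1; dotted quarter note = 12; a full eighth-note triplet (3 notes) (three triplet eighths span one quarter) = 8; eighth note = 4; dotted eighth = 6; eighth = 4; dotted quarter note = 12; dotted eighth = 6.
Sum: 8 + 1 + 12 + 8 + 4 + 6 + 4 + 12 + 6 = 61.
Remaining: 64 − 61 = 3 thirty-second notes, which is a dotted sixteenth note.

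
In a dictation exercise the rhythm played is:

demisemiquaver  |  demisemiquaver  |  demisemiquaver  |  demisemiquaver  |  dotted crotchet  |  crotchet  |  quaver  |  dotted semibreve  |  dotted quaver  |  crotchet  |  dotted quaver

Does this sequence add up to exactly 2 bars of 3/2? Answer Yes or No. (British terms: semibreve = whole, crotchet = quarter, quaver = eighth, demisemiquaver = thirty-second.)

Yes

One bar of 3/2 = 48 thirty-second notes, so 2 bars = 96.
Each duration in thirty-second notes: demisemiquaver = 1; demisemiquaver = 1; demisemiquaver = 1; demisemiquaver = 1; dotted crotchet = 12; crotchet = 8; quaver = 4; dotted semibreve = 48; dotted quaver = 6; crotchet = 8; dotted quaver = 6.
Total: 1 + 1 + 1 + 1 + 12 + 8 + 4 + 48 + 6 + 8 + 6 = 96.
96 equals 96, so the answer is Yes.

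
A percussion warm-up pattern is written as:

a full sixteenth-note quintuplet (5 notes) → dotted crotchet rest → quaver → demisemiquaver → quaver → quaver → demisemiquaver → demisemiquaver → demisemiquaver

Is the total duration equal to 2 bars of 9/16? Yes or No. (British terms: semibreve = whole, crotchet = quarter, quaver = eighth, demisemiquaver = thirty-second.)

One bar of 9/16 = 18 thirty-second notes, so 2 bars = 36.
In thirty-second notes: a full sixteenth-note quintuplet (5 notes) (five quintuplet sixteenths span one quarter) = 8; dotted crotchet rest = 12; quaver = 4; demisemiquaver = 1; quaver = 4; quaver = 4; demisemiquaver = 1; demisemiquaver = 1; demisemiquaver = 1.
Total: 8 + 12 + 4 + 1 + 4 + 4 + 1 + 1 + 1 = 36.
36 equals 36, so the answer is Yes.

Yes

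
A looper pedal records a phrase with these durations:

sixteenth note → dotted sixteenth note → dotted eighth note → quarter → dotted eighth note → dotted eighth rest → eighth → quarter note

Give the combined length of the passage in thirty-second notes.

Working in thirty-second notes: sixteenth note = 2; dotted sixteenth note = 3; dotted eighth note = 6; quarter = 8; dotted eighth note = 6; dotted eighth rest = 6; eighth = 4; quarter note = 8.
Total: 2 + 3 + 6 + 8 + 6 + 6 + 4 + 8 = 43 thirty-second notes.

43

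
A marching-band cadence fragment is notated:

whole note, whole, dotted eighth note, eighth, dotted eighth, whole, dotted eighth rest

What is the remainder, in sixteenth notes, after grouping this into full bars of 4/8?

One bar of 4/8 = 8 sixteenth notes.
Working in sixteenth notes: whole note = 16; whole = 16; dotted eighth note = 3; eighth = 2; dotted eighth = 3; whole = 16; dotted eighth rest = 3.
Adding: 16 + 16 + 3 + 2 + 3 + 16 + 3 = 59.
59 ÷ 8 = 7 complete bars with 3 sixteenth notes remaining.

3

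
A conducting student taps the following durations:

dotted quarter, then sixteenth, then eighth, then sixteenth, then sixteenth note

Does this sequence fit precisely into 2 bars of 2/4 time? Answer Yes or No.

One bar of 2/4 = 8 sixteenth notes, so 2 bars = 16.
Express everything in sixteenth notes: dotted quarter = 6; sixteenth = 1; eighth = 2; sixteenth = 1; sixteenth note = 1.
Total: 6 + 1 + 2 + 1 + 1 = 11.
11 falls short of 16, so the answer is No.

No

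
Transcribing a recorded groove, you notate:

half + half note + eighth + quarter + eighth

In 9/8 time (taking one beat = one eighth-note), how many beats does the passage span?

12

One eighth-note beat = 2 sixteenth notes.
Each duration in sixteenth notes: half = 8; half note = 8; eighth = 2; quarter = 4; eighth = 2.
Adding: 8 + 8 + 2 + 4 + 2 = 24.
24 ÷ 2 = 12 beats.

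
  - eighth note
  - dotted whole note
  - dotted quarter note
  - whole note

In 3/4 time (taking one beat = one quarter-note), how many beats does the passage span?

12

One quarter-note beat = 2 eighth notes.
Each duration in eighth notes: eighth note = 1; dotted whole note = 12; dotted quarter note = 3; whole note = 8.
Altogether 1 + 12 + 3 + 8 = 24.
24 ÷ 2 = 12 beats.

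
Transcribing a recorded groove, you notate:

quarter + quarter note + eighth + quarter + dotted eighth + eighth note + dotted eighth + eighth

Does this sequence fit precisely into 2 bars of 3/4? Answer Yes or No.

One bar of 3/4 = 12 sixteenth notes, so 2 bars = 24.
In sixteenth notes: quarter = 4; quarter note = 4; eighth = 2; quarter = 4; dotted eighth = 3; eighth note = 2; dotted eighth = 3; eighth = 2.
Sum: 4 + 4 + 2 + 4 + 3 + 2 + 3 + 2 = 24.
24 equals 24, so the answer is Yes.

Yes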